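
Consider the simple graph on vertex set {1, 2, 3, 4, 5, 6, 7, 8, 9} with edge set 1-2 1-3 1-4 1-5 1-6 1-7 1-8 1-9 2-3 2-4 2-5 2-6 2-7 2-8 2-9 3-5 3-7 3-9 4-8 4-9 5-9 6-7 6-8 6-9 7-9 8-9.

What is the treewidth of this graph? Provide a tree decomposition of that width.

Each bag holds 5 vertices, so the decomposition has width 4, which upper-bounds the treewidth. For the lower bound, the 5 vertices {1, 2, 4, 8, 9} are pairwise adjacent, and any tree decomposition puts a clique entirely inside one bag — forcing width ≥ 4. Therefore the treewidth is 4.

Treewidth 4.
Bags: B1 = {1, 2, 6, 7, 9}  B2 = {1, 2, 6, 8, 9}  B3 = {1, 2, 3, 7, 9}  B4 = {1, 2, 4, 8, 9}  B5 = {1, 2, 3, 5, 9}
Tree: B1–B2, B1–B3, B2–B4, B3–B5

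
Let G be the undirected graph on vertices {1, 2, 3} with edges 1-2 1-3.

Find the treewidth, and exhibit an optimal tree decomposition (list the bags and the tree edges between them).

Treewidth 1.
One optimal decomposition is:
Bags: B1 = {1, 2}  B2 = {1, 3}
Tree: B1–B2

Each bag holds 2 vertices, so the decomposition has width 1, which upper-bounds the treewidth. Since G has at least one edge (e.g. 1–2), it is not an edgeless graph, so tw(G) ≥ 1. The upper and lower bounds meet at 1, so that is the treewidth.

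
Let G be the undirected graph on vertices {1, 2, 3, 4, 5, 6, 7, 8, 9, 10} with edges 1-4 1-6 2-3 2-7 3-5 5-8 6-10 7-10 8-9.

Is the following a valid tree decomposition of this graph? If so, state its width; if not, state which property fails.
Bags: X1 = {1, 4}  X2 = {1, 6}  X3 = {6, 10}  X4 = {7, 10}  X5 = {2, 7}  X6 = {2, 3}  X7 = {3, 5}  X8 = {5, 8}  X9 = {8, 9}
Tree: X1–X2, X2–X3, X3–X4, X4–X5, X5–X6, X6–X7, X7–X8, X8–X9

Yes; width 1.

Vertex coverage: the bags together contain {1, 2, 3, 4, 5, 6, 7, 8, 9, 10}, the full vertex set. Edge coverage: each edge of G has both endpoints in at least one bag. Running intersection: for every vertex, the bags containing it form a connected subtree. All three properties hold, so this is a valid tree decomposition of width max|bag| − 1 = 1, and hence tw(G) ≤ 1.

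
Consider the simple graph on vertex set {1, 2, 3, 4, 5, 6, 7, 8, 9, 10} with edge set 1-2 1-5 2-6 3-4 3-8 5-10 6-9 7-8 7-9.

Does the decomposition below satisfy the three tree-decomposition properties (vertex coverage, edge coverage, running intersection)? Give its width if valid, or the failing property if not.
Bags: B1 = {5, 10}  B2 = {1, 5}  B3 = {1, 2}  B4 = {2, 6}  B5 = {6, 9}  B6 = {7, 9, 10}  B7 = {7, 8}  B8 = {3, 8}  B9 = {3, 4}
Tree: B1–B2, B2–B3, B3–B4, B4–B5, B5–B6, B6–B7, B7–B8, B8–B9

No — bags containing vertex 10 are not connected in the tree.

A tree decomposition must satisfy three properties: every vertex lies in some bag; for every edge, both endpoints lie together in some bag; and for every vertex, the bags containing it form a connected subtree. Here bags containing vertex 10 are not connected in the tree, so the decomposition is invalid.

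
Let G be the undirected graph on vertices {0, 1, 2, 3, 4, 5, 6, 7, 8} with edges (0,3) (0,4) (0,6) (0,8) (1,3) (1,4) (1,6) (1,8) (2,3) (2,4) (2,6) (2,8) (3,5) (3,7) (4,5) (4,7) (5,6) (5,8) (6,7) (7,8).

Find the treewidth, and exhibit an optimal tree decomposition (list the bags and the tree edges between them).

Treewidth 4.
Bags: B1 = {2, 3, 4, 6, 8}  B2 = {3, 4, 5, 6, 8}  B3 = {3, 4, 6, 7, 8}  B4 = {0, 3, 4, 6, 8}  B5 = {1, 3, 4, 6, 8}
Tree: B1–B2, B2–B3, B3–B4, B4–B5

Each bag holds 5 vertices, so the decomposition has width 4, which upper-bounds the treewidth. For the lower bound: the 5 vertex sets {2,8}, {4,5}, {3,7}, {6}, {0} are disjoint, each induces a connected subgraph, and every pair is joined by at least one edge of G. Contracting each set to a single vertex therefore yields K_{5} as a minor, and since treewidth is minor-monotone, tw(G) ≥ tw(K_{5}) = 4. Hence tw(G) = 4 exactly.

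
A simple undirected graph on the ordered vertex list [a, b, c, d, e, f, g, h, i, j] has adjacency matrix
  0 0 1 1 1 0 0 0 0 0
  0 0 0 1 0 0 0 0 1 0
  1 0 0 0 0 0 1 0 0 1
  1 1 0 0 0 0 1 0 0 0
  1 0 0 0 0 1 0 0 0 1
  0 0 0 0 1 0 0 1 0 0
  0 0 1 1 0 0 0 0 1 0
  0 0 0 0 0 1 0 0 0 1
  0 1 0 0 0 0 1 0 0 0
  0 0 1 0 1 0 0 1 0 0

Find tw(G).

A width-2 tree decomposition is:
Bags: B1 = {e, f, h}  B2 = {e, h, j}  B3 = {a, e, j}  B4 = {a, c, j}  B5 = {a, c, d}  B6 = {c, d, g}  B7 = {b, d, g}  B8 = {b, g, i}
Tree: B1–B2, B2–B3, B3–B4, B4–B5, B5–B6, B6–B7, B7–B8
Every bag has size at most 3, so the width is 3 − 1 = 2 and tw(G) ≤ 2. The edges f–h–j–e–f form a cycle, so G is not a tree and its treewidth is at least 2. The upper and lower bounds meet at 2, so that is the treewidth.

2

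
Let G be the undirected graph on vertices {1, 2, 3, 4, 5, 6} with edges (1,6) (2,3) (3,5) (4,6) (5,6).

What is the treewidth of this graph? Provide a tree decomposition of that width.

Every bag has size at most 2, so the width is 2 − 1 = 1 and tw(G) ≤ 1. G has an edge, so its treewidth is at least 1. Hence tw(G) = 1 exactly.

Treewidth 1.
Bags: B1 = {4, 6}  B2 = {5, 6}  B3 = {1, 6}  B4 = {3, 5}  B5 = {2, 3}
Tree: B1–B2, B2–B3, B2–B4, B4–B5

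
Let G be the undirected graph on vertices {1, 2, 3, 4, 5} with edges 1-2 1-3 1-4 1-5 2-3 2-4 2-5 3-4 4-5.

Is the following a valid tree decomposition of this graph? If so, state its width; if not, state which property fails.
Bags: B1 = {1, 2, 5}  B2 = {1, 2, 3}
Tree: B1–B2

A tree decomposition must satisfy three properties: every vertex lies in some bag; for every edge, both endpoints lie together in some bag; and for every vertex, the bags containing it form a connected subtree. Here vertex 4 appears in no bag, so the decomposition is invalid.

No — vertex 4 appears in no bag.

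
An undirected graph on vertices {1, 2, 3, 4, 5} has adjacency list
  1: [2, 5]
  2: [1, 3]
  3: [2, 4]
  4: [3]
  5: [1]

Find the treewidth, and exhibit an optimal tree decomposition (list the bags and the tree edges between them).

Treewidth 1.
One optimal decomposition is:
Bags: B1 = {1, 5}  B2 = {1, 2}  B3 = {2, 3}  B4 = {3, 4}
Tree: B1–B2, B2–B3, B3–B4

Each bag holds 2 vertices, so the decomposition has width 1, which upper-bounds the treewidth. G has an edge, so its treewidth is at least 1. The upper and lower bounds meet at 1, so that is the treewidth.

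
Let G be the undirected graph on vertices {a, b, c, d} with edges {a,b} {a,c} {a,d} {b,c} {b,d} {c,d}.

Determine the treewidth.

A width-3 tree decomposition is:
Bags: B1 = {a, b, c, d}
Tree: (single bag)
With just one bag of size 4, the width is 4 − 1 = 3, so tw(G) ≤ 3. Conversely, {a, b, c, d} is a clique of size 4, and the vertices of any clique must share a bag in every tree decomposition; so some bag has ≥ 4 vertices and tw(G) ≥ 3. The upper and lower bounds meet at 3, so that is the treewidth.

3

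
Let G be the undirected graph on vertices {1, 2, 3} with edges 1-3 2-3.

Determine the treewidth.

A width-1 tree decomposition is:
Bags: B1 = {1, 3}  B2 = {2, 3}
Tree: B1–B2
Every bag has size at most 2, so the width is 2 − 1 = 1 and tw(G) ≤ 1. Any graph with an edge has treewidth ≥ 1, and G has the edge 1–3. The upper and lower bounds meet at 1, so that is the treewidth.

1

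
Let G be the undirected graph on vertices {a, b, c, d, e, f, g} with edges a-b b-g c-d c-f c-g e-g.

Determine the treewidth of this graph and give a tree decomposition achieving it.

The largest bag has 2 vertices, giving width 1; this decomposition certifies tw(G) ≤ 1. Since G has at least one edge (e.g. e–g), it is not an edgeless graph, so tw(G) ≥ 1. Therefore the treewidth is 1.

Treewidth 1.
One such decomposition:
Bags: B1 = {e, g}  B2 = {b, g}  B3 = {c, g}  B4 = {a, b}  B5 = {c, d}  B6 = {c, f}
Tree: B1–B2, B2–B3, B2–B4, B3–B5, B5–B6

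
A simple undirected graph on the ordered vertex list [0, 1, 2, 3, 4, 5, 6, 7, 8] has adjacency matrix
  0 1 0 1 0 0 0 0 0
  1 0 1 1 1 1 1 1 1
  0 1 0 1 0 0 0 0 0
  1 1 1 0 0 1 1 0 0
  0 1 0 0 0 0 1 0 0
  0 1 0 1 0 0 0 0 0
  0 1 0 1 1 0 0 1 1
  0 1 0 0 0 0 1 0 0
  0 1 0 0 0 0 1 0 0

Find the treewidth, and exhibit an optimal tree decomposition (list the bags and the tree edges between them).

Treewidth 2.
One optimal decomposition is:
Bags: B1 = {1, 3, 6}  B2 = {1, 4, 6}  B3 = {0, 1, 3}  B4 = {1, 6, 8}  B5 = {1, 6, 7}  B6 = {1, 2, 3}  B7 = {1, 3, 5}
Tree: B1–B2, B1–B3, B1–B4, B1–B5, B3–B6, B6–B7

The largest bag has 3 vertices, giving width 2; this decomposition certifies tw(G) ≤ 2. Conversely, {1, 6, 8} is a clique of size 3, and the vertices of any clique must share a bag in every tree decomposition; so some bag has ≥ 3 vertices and tw(G) ≥ 2. Therefore the treewidth is 2.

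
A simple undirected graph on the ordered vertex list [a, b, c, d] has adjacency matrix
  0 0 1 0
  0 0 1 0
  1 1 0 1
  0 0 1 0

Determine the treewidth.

A width-1 tree decomposition is:
Bags: B1 = {b, c}  B2 = {a, c}  B3 = {c, d}
Tree: B1–B2, B2–B3
Each bag holds 2 vertices, so the decomposition has width 1, which upper-bounds the treewidth. Any graph with an edge has treewidth ≥ 1, and G has the edge c–b. Hence tw(G) = 1 exactly.

1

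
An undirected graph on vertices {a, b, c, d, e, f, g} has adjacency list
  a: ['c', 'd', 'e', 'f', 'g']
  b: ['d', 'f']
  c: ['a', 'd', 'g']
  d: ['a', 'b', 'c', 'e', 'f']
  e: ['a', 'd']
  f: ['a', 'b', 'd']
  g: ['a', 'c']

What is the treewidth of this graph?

2

A width-2 tree decomposition is:
Bags: B1 = {a, d, f}  B2 = {a, d, e}  B3 = {a, c, d}  B4 = {a, c, g}  B5 = {b, d, f}
Tree: B1–B2, B1–B3, B3–B4, B1–B5
The largest bag has 3 vertices, giving width 2; this decomposition certifies tw(G) ≤ 2. Conversely, {a, d, e} is a clique of size 3, and the vertices of any clique must share a bag in every tree decomposition; so some bag has ≥ 3 vertices and tw(G) ≥ 2. Combining the bounds, tw(G) = 2.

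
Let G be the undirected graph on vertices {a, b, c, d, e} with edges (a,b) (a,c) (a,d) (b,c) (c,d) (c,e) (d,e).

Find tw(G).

A width-2 tree decomposition is:
Bags: B1 = {a, c, d}  B2 = {a, b, c}  B3 = {c, d, e}
Tree: B1–B2, B1–B3
Every bag has size at most 3, so the width is 3 − 1 = 2 and tw(G) ≤ 2. Conversely, {c, d, e} is a clique of size 3, and the vertices of any clique must share a bag in every tree decomposition; so some bag has ≥ 3 vertices and tw(G) ≥ 2. Combining the bounds, tw(G) = 2.

2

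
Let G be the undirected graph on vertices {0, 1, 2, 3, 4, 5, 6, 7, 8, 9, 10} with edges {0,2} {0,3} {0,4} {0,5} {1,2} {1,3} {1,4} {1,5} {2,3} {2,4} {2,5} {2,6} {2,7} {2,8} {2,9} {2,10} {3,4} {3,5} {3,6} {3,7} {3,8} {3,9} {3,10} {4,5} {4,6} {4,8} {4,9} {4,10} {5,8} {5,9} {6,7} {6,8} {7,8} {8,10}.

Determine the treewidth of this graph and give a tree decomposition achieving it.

Treewidth 4.
One optimal decomposition is:
Bags: B1 = {2, 3, 4, 6, 8}  B2 = {2, 3, 4, 5, 8}  B3 = {2, 3, 4, 5, 9}  B4 = {0, 2, 3, 4, 5}  B5 = {2, 3, 4, 8, 10}  B6 = {1, 2, 3, 4, 5}  B7 = {2, 3, 6, 7, 8}
Tree: B1–B2, B2–B3, B2–B4, B1–B5, B2–B6, B1–B7

Each bag holds 5 vertices, so the decomposition has width 4, which upper-bounds the treewidth. For the lower bound, the 5 vertices {2, 3, 4, 8, 10} are pairwise adjacent, and any tree decomposition puts a clique entirely inside one bag — forcing width ≥ 4. Therefore the treewidth is 4.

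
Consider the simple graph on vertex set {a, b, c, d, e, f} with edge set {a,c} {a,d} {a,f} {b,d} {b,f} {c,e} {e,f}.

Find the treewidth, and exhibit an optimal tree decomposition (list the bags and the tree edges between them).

Treewidth 2.
One such decomposition:
Bags: B1 = {c, e, f}  B2 = {a, c, f}  B3 = {a, b, f}  B4 = {a, b, d}
Tree: B1–B2, B2–B3, B3–B4

The largest bag has 3 vertices, giving width 2; this decomposition certifies tw(G) ≤ 2. Since e–c–a–f–e is a cycle in G, G is not acyclic. Forests are exactly the graphs of treewidth ≤ 1, so tw(G) ≥ 2. Therefore the treewidth is 2.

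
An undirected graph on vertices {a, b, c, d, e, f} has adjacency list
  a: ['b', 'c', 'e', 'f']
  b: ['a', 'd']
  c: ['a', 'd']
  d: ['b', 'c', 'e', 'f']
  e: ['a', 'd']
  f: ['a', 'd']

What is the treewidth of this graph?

2

A width-2 tree decomposition is:
Bags: B1 = {a, c, d}  B2 = {a, d, e}  B3 = {a, b, d}  B4 = {a, d, f}
Tree: B1–B2, B2–B3, B3–B4
The largest bag has 3 vertices, giving width 2; this decomposition certifies tw(G) ≤ 2. The edges a–c–d–e–a form a cycle, so G is not a tree and its treewidth is at least 2. Hence tw(G) = 2 exactly.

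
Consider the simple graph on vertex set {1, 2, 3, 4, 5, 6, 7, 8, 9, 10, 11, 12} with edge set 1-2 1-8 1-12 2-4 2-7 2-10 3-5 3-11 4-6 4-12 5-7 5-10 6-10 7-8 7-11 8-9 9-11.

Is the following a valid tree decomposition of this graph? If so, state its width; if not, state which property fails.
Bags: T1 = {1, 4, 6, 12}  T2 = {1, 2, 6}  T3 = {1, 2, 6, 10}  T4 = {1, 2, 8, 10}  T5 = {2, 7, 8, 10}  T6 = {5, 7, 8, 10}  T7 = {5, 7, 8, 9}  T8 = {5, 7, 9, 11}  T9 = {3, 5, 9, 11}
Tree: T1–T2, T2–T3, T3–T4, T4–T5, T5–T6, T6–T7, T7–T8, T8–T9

A tree decomposition must satisfy three properties: every vertex lies in some bag; for every edge, both endpoints lie together in some bag; and for every vertex, the bags containing it form a connected subtree. Here edge (4,2) lies in no bag, so the decomposition is invalid.

No — edge (4,2) lies in no bag.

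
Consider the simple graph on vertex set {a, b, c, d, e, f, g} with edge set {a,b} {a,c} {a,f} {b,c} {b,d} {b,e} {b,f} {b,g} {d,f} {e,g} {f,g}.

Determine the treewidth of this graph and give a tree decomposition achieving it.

The largest bag has 3 vertices, giving width 2; this decomposition certifies tw(G) ≤ 2. For the lower bound, the 3 vertices {b, e, g} are pairwise adjacent, and any tree decomposition puts a clique entirely inside one bag — forcing width ≥ 2. Therefore the treewidth is 2.

Treewidth 2.
One such decomposition:
Bags: B1 = {a, b, f}  B2 = {b, d, f}  B3 = {b, f, g}  B4 = {b, e, g}  B5 = {a, b, c}
Tree: B1–B2, B2–B3, B3–B4, B1–B5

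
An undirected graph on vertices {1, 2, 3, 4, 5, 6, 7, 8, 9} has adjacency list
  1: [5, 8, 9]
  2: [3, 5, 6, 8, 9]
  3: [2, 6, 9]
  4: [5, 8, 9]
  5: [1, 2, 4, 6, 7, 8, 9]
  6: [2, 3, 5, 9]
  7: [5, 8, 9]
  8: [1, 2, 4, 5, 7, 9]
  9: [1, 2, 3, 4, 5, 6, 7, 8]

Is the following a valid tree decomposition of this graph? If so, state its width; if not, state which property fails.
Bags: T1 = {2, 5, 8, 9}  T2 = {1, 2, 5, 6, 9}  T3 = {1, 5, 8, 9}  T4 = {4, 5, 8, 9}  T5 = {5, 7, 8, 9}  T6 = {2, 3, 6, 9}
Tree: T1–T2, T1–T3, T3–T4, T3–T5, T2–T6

No — bags containing vertex 1 are not connected in the tree.

A tree decomposition must satisfy three properties: every vertex lies in some bag; for every edge, both endpoints lie together in some bag; and for every vertex, the bags containing it form a connected subtree. Here bags containing vertex 1 are not connected in the tree, so the decomposition is invalid.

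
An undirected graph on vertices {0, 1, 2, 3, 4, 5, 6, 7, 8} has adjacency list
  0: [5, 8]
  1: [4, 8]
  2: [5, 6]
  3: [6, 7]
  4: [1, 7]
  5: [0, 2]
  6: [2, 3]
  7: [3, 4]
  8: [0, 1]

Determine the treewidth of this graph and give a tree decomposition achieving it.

Each bag holds 3 vertices, so the decomposition has width 2, which upper-bounds the treewidth. Since 7–4–1–8–0–5–2–6–3–7 is a cycle in G, G is not acyclic. Forests are exactly the graphs of treewidth ≤ 1, so tw(G) ≥ 2. Therefore the treewidth is 2.

Treewidth 2.
Bags: B1 = {1, 4, 7}  B2 = {1, 7, 8}  B3 = {0, 7, 8}  B4 = {0, 5, 7}  B5 = {2, 5, 7}  B6 = {2, 6, 7}  B7 = {3, 6, 7}
Tree: B1–B2, B2–B3, B3–B4, B4–B5, B5–B6, B6–B7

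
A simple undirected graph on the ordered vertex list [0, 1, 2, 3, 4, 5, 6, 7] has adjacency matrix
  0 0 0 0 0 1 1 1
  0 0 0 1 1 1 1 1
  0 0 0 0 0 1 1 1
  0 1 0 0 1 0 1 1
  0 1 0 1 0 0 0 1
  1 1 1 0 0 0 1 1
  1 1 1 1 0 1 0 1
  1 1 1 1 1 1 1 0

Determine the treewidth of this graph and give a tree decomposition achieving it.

Each bag holds 4 vertices, so the decomposition has width 3, which upper-bounds the treewidth. For the lower bound, the 4 vertices {1, 3, 4, 7} are pairwise adjacent, and any tree decomposition puts a clique entirely inside one bag — forcing width ≥ 3. Hence tw(G) = 3 exactly.

Treewidth 3.
Bags: B1 = {2, 5, 6, 7}  B2 = {1, 5, 6, 7}  B3 = {1, 3, 6, 7}  B4 = {1, 3, 4, 7}  B5 = {0, 5, 6, 7}
Tree: B1–B2, B2–B3, B3–B4, B1–B5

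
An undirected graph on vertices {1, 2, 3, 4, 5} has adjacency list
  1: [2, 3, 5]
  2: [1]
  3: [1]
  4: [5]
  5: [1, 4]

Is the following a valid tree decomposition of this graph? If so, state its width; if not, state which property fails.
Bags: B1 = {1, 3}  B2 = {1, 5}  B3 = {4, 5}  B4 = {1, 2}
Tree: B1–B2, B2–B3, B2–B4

Vertex coverage: the bags together contain {1, 2, 3, 4, 5}, the full vertex set. Edge coverage: each edge of G has both endpoints in at least one bag. Running intersection: for every vertex, the bags containing it form a connected subtree. All three properties hold, so this is a valid tree decomposition of width max|bag| − 1 = 1, and hence tw(G) ≤ 1.

Yes; width 1.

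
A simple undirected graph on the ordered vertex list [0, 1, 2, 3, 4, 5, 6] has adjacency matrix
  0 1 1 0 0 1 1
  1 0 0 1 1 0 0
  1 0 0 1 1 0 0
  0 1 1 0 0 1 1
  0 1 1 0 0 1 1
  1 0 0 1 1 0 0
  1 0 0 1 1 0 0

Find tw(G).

3

A width-3 tree decomposition is:
Bags: B1 = {0, 1, 3, 4}  B2 = {0, 3, 4, 6}  B3 = {0, 2, 3, 4}  B4 = {0, 3, 4, 5}
Tree: B1–B2, B2–B3, B3–B4
Every bag has size at most 4, so the width is 4 − 1 = 3 and tw(G) ≤ 3. For the lower bound: the 4 vertex sets {0,1}, {4,6}, {3}, {2} are disjoint, each induces a connected subgraph, and every pair is joined by at least one edge of G. Contracting each set to a single vertex therefore yields K_{4} as a minor, and since treewidth is minor-monotone, tw(G) ≥ tw(K_{4}) = 3. Hence tw(G) = 3 exactly.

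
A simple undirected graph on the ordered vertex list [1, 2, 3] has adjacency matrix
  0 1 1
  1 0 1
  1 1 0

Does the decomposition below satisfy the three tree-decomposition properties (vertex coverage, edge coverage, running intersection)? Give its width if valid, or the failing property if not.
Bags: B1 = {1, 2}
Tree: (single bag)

A tree decomposition must satisfy three properties: every vertex lies in some bag; for every edge, both endpoints lie together in some bag; and for every vertex, the bags containing it form a connected subtree. Here vertex 3 appears in no bag, so the decomposition is invalid.

No — vertex 3 appears in no bag.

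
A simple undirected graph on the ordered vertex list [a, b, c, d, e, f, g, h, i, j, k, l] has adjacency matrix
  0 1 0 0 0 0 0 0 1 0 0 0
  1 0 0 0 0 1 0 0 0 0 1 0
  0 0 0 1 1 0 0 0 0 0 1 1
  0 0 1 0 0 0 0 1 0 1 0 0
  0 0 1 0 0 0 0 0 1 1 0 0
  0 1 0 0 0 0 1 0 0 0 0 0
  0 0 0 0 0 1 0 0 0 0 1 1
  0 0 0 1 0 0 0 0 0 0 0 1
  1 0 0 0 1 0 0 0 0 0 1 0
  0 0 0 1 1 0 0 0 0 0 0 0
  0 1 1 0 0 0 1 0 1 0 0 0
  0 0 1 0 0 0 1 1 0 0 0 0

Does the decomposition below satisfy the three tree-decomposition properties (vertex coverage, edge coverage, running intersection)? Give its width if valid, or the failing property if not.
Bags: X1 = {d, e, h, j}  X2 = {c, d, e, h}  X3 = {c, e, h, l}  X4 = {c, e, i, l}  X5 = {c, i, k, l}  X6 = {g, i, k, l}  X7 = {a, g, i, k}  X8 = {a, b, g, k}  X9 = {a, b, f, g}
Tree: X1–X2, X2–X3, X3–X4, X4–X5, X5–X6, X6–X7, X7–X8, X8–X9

Yes; width 3.

Vertex coverage: the bags together contain {a, b, c, d, e, f, g, h, i, j, k, l}, the full vertex set. Edge coverage: each edge of G has both endpoints in at least one bag. Running intersection: for every vertex, the bags containing it form a connected subtree. All three properties hold, so this is a valid tree decomposition of width max|bag| − 1 = 3, and hence tw(G) ≤ 3.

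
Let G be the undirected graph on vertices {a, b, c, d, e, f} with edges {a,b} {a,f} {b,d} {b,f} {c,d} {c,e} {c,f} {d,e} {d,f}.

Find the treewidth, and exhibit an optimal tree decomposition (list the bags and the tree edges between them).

The largest bag has 3 vertices, giving width 2; this decomposition certifies tw(G) ≤ 2. On the other hand G contains the 3-clique {c, d, e}. A clique must lie in a single bag of any decomposition, so no decomposition can have width below 2. Combining the bounds, tw(G) = 2.

Treewidth 2.
One optimal decomposition is:
Bags: B1 = {a, b, f}  B2 = {b, d, f}  B3 = {c, d, f}  B4 = {c, d, e}
Tree: B1–B2, B2–B3, B3–B4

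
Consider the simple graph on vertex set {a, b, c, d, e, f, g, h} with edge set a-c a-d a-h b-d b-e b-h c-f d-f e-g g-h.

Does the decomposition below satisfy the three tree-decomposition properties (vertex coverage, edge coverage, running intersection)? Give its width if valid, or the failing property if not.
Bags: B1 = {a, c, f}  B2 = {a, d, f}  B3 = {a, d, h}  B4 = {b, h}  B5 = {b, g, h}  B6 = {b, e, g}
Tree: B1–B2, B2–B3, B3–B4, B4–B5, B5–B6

No — edge (d,b) lies in no bag.

A tree decomposition must satisfy three properties: every vertex lies in some bag; for every edge, both endpoints lie together in some bag; and for every vertex, the bags containing it form a connected subtree. Here edge (d,b) lies in no bag, so the decomposition is invalid.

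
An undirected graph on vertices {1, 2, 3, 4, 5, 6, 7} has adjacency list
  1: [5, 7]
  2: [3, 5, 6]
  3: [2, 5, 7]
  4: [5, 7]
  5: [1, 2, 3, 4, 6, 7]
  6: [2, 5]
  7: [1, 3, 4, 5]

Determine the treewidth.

2

A width-2 tree decomposition is:
Bags: B1 = {4, 5, 7}  B2 = {3, 5, 7}  B3 = {2, 3, 5}  B4 = {1, 5, 7}  B5 = {2, 5, 6}
Tree: B1–B2, B2–B3, B2–B4, B3–B5
Every bag has size at most 3, so the width is 3 − 1 = 2 and tw(G) ≤ 2. On the other hand G contains the 3-clique {2, 3, 5}. A clique must lie in a single bag of any decomposition, so no decomposition can have width below 2. Therefore the treewidth is 2.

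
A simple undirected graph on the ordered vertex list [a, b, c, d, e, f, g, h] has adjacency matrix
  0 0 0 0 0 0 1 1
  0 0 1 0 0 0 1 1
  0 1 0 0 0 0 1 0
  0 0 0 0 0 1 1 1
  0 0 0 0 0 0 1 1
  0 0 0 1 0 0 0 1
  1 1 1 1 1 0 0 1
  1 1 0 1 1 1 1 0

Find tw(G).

A width-2 tree decomposition is:
Bags: B1 = {d, g, h}  B2 = {b, g, h}  B3 = {d, f, h}  B4 = {b, c, g}  B5 = {a, g, h}  B6 = {e, g, h}
Tree: B1–B2, B1–B3, B2–B4, B2–B5, B1–B6
The largest bag has 3 vertices, giving width 2; this decomposition certifies tw(G) ≤ 2. For the lower bound, the 3 vertices {d, g, h} are pairwise adjacent, and any tree decomposition puts a clique entirely inside one bag — forcing width ≥ 2. Therefore the treewidth is 2.

2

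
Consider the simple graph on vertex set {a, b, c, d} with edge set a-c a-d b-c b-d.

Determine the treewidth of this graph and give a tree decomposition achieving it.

Every bag has size at most 3, so the width is 3 − 1 = 2 and tw(G) ≤ 2. Since d–b–c–a–d is a cycle in G, G is not acyclic. Forests are exactly the graphs of treewidth ≤ 1, so tw(G) ≥ 2. Combining the bounds, tw(G) = 2.

Treewidth 2.
One such decomposition:
Bags: B1 = {b, c, d}  B2 = {a, c, d}
Tree: B1–B2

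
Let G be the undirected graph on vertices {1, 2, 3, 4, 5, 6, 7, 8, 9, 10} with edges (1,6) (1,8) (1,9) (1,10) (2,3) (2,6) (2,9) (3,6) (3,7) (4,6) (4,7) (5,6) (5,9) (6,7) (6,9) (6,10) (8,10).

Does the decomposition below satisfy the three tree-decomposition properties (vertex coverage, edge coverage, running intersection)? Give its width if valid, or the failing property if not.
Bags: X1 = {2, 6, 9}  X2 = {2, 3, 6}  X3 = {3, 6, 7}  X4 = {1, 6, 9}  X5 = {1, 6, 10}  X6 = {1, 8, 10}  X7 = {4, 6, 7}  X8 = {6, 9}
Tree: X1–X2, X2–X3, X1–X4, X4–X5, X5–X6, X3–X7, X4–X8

A tree decomposition must satisfy three properties: every vertex lies in some bag; for every edge, both endpoints lie together in some bag; and for every vertex, the bags containing it form a connected subtree. Here vertex 5 appears in no bag, so the decomposition is invalid.

No — vertex 5 appears in no bag.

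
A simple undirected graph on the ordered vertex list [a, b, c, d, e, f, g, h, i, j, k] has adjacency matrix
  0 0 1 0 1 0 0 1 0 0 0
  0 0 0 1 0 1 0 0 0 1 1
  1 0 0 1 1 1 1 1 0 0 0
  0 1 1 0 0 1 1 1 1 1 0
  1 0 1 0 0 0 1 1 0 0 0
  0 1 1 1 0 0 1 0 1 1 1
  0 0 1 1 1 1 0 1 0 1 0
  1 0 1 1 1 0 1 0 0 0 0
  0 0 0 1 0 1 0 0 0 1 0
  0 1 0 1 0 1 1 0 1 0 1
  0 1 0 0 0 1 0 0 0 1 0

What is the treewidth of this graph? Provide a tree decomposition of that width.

Each bag holds 4 vertices, so the decomposition has width 3, which upper-bounds the treewidth. On the other hand G contains the 4-clique {c, d, g, h}. A clique must lie in a single bag of any decomposition, so no decomposition can have width below 3. Combining the bounds, tw(G) = 3.

Treewidth 3.
One such decomposition:
Bags: B1 = {c, d, f, g}  B2 = {d, f, g, j}  B3 = {c, d, g, h}  B4 = {b, d, f, j}  B5 = {b, f, j, k}  B6 = {d, f, i, j}  B7 = {c, e, g, h}  B8 = {a, c, e, h}
Tree: B1–B2, B1–B3, B2–B4, B4–B5, B4–B6, B3–B7, B7–B8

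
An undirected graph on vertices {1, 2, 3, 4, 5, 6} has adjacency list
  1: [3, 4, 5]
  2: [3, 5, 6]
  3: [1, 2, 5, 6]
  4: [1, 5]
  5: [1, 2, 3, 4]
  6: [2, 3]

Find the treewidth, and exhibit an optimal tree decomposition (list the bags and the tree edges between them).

Every bag has size at most 3, so the width is 3 − 1 = 2 and tw(G) ≤ 2. Conversely, {1, 3, 5} is a clique of size 3, and the vertices of any clique must share a bag in every tree decomposition; so some bag has ≥ 3 vertices and tw(G) ≥ 2. Hence tw(G) = 2 exactly.

Treewidth 2.
Bags: B1 = {2, 3, 5}  B2 = {2, 3, 6}  B3 = {1, 3, 5}  B4 = {1, 4, 5}
Tree: B1–B2, B1–B3, B3–B4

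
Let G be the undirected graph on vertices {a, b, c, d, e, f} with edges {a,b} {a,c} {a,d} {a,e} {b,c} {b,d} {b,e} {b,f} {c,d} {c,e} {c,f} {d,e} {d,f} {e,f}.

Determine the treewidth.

4

A width-4 tree decomposition is:
Bags: B1 = {a, b, c, d, e}  B2 = {b, c, d, e, f}
Tree: B1–B2
The largest bag has 5 vertices, giving width 4; this decomposition certifies tw(G) ≤ 4. On the other hand G contains the 5-clique {b, c, d, e, f}. A clique must lie in a single bag of any decomposition, so no decomposition can have width below 4. Hence tw(G) = 4 exactly.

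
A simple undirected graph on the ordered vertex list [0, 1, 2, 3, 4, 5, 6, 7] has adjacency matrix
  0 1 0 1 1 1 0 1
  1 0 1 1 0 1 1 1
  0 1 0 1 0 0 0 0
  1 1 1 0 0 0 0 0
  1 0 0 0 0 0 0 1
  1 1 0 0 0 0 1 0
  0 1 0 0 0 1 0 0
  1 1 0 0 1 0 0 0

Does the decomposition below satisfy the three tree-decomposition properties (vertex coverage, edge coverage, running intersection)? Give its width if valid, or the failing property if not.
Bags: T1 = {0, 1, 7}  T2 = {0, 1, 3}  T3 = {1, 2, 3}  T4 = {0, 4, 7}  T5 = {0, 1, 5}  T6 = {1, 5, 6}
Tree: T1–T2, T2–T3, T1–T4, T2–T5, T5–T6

Yes; width 2.

Every vertex of G appears in some bag (union = {0, 1, 2, 3, 4, 5, 6, 7}); every edge is covered by a bag; and for each vertex v the set of bags containing v is connected in the bag tree. The decomposition is therefore valid. The largest bag has 3 vertices, so the width is 2.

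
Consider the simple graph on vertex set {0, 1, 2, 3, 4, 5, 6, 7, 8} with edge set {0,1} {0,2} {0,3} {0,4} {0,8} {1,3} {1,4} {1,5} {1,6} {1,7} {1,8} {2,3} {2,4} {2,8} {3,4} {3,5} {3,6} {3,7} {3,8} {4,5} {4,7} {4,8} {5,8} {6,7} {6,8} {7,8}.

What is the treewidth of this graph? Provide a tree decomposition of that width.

Each bag holds 5 vertices, so the decomposition has width 4, which upper-bounds the treewidth. Conversely, {0, 1, 3, 4, 8} is a clique of size 5, and the vertices of any clique must share a bag in every tree decomposition; so some bag has ≥ 5 vertices and tw(G) ≥ 4. The upper and lower bounds meet at 4, so that is the treewidth.

Treewidth 4.
Bags: B1 = {1, 3, 4, 7, 8}  B2 = {0, 1, 3, 4, 8}  B3 = {0, 2, 3, 4, 8}  B4 = {1, 3, 4, 5, 8}  B5 = {1, 3, 6, 7, 8}
Tree: B1–B2, B2–B3, B1–B4, B1–B5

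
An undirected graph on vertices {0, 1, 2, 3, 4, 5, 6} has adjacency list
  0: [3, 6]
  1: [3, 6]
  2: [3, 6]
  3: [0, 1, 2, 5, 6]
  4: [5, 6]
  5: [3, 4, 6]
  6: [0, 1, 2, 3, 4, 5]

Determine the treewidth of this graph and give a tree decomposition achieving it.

Treewidth 2.
Bags: B1 = {4, 5, 6}  B2 = {3, 5, 6}  B3 = {2, 3, 6}  B4 = {1, 3, 6}  B5 = {0, 3, 6}
Tree: B1–B2, B2–B3, B3–B4, B2–B5

The largest bag has 3 vertices, giving width 2; this decomposition certifies tw(G) ≤ 2. Conversely, {0, 3, 6} is a clique of size 3, and the vertices of any clique must share a bag in every tree decomposition; so some bag has ≥ 3 vertices and tw(G) ≥ 2. Therefore the treewidth is 2.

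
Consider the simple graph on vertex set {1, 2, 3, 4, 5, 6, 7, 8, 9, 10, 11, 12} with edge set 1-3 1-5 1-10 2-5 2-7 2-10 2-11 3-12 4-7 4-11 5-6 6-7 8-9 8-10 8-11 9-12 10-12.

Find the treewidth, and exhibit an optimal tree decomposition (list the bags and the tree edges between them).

Treewidth 3.
One optimal decomposition is:
Bags: B1 = {4, 5, 6, 7}  B2 = {2, 4, 5, 7}  B3 = {2, 4, 5, 11}  B4 = {1, 2, 5, 11}  B5 = {1, 2, 10, 11}  B6 = {1, 8, 10, 11}  B7 = {1, 3, 8, 10}  B8 = {3, 8, 10, 12}  B9 = {3, 8, 9, 12}
Tree: B1–B2, B2–B3, B3–B4, B4–B5, B5–B6, B6–B7, B7–B8, B8–B9

Each bag holds 4 vertices, so the decomposition has width 3, which upper-bounds the treewidth. For the lower bound: the 4 vertex sets {4,6,7}, {5}, {2}, {1,8,10,11} are disjoint, each induces a connected subgraph, and every pair is joined by at least one edge of G. Contracting each set to a single vertex therefore yields K_{4} as a minor, and since treewidth is minor-monotone, tw(G) ≥ tw(K_{4}) = 3. Hence tw(G) = 3 exactly.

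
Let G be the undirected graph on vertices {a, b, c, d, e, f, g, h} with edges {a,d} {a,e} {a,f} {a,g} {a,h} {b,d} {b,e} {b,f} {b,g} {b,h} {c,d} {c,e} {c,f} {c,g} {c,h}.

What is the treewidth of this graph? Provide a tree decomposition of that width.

Treewidth 3.
One optimal decomposition is:
Bags: B1 = {a, b, c, d}  B2 = {a, b, c, g}  B3 = {a, b, c, f}  B4 = {a, b, c, h}  B5 = {a, b, c, e}
Tree: B1–B2, B2–B3, B3–B4, B4–B5

Each bag holds 4 vertices, so the decomposition has width 3, which upper-bounds the treewidth. For the lower bound: the 4 vertex sets {a,d}, {b,g}, {c}, {f} are disjoint, each induces a connected subgraph, and every pair is joined by at least one edge of G. Contracting each set to a single vertex therefore yields K_{4} as a minor, and since treewidth is minor-monotone, tw(G) ≥ tw(K_{4}) = 3. Combining the bounds, tw(G) = 3.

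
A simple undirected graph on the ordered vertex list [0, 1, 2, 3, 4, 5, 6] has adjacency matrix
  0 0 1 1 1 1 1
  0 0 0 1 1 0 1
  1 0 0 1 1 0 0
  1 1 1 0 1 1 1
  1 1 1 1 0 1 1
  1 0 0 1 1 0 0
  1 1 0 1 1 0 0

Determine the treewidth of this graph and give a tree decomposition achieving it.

Each bag holds 4 vertices, so the decomposition has width 3, which upper-bounds the treewidth. For the lower bound, the 4 vertices {0, 2, 3, 4} are pairwise adjacent, and any tree decomposition puts a clique entirely inside one bag — forcing width ≥ 3. Hence tw(G) = 3 exactly.

Treewidth 3.
One such decomposition:
Bags: B1 = {0, 3, 4, 6}  B2 = {0, 3, 4, 5}  B3 = {1, 3, 4, 6}  B4 = {0, 2, 3, 4}
Tree: B1–B2, B1–B3, B2–B4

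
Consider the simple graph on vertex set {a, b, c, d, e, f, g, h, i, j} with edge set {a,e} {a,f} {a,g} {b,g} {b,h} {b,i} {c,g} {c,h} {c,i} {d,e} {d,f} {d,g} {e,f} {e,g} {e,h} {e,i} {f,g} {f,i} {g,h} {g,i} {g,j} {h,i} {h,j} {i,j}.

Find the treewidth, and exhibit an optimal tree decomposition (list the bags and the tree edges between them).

The largest bag has 4 vertices, giving width 3; this decomposition certifies tw(G) ≤ 3. For the lower bound, the 4 vertices {d, e, f, g} are pairwise adjacent, and any tree decomposition puts a clique entirely inside one bag — forcing width ≥ 3. Combining the bounds, tw(G) = 3.

Treewidth 3.
Bags: B1 = {e, g, h, i}  B2 = {e, f, g, i}  B3 = {b, g, h, i}  B4 = {d, e, f, g}  B5 = {a, e, f, g}  B6 = {c, g, h, i}  B7 = {g, h, i, j}
Tree: B1–B2, B1–B3, B2–B4, B2–B5, B1–B6, B6–B7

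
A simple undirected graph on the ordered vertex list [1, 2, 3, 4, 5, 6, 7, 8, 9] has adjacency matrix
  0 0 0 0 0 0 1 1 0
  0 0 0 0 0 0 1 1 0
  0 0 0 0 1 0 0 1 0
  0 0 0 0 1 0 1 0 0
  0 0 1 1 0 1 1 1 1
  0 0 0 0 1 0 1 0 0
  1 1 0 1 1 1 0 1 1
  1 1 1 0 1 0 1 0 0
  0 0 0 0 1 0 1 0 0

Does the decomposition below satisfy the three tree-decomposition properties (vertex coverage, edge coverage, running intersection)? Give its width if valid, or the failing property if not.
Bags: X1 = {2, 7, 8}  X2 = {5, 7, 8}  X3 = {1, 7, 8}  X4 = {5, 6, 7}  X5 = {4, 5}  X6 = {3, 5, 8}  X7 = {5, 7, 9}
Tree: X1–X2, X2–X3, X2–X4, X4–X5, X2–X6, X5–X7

A tree decomposition must satisfy three properties: every vertex lies in some bag; for every edge, both endpoints lie together in some bag; and for every vertex, the bags containing it form a connected subtree. Here edge (7,4) lies in no bag, so the decomposition is invalid.

No — edge (7,4) lies in no bag.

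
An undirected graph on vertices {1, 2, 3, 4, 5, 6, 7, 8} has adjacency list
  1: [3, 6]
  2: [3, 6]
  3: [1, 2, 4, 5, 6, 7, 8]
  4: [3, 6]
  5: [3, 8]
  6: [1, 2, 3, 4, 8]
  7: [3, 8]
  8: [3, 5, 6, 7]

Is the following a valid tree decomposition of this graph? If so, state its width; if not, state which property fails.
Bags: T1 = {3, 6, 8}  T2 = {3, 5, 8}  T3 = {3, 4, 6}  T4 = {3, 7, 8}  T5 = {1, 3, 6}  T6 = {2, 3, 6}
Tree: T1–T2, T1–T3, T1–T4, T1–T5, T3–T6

Every vertex of G appears in some bag (union = {1, 2, 3, 4, 5, 6, 7, 8}); every edge is covered by a bag; and for each vertex v the set of bags containing v is connected in the bag tree. The decomposition is therefore valid. The largest bag has 3 vertices, so the width is 2.

Yes; width 2.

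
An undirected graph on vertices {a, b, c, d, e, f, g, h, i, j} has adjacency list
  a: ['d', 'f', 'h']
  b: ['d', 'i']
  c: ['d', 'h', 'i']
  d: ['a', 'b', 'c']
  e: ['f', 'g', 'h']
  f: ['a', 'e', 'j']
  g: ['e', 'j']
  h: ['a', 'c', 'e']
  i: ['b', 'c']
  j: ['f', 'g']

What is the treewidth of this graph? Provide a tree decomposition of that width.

Treewidth 2.
One optimal decomposition is:
Bags: B1 = {f, g, j}  B2 = {e, f, g}  B3 = {a, e, f}  B4 = {a, e, h}  B5 = {a, d, h}  B6 = {c, d, h}  B7 = {b, c, d}  B8 = {b, c, i}
Tree: B1–B2, B2–B3, B3–B4, B4–B5, B5–B6, B6–B7, B7–B8

The largest bag has 3 vertices, giving width 2; this decomposition certifies tw(G) ≤ 2. For the lower bound, G contains the cycle j–g–e–f–j, so G is not a forest; only forests have treewidth ≤ 1, hence tw(G) ≥ 2. Therefore the treewidth is 2.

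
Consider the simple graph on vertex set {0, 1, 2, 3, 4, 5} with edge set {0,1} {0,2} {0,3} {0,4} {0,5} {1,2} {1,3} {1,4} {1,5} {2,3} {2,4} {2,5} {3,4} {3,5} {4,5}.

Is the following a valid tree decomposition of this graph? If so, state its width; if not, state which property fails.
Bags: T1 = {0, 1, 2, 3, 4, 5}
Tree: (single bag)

Checking the three conditions: (i) the bags cover all of {0, 1, 2, 3, 4, 5}; (ii) for each edge, some bag contains both endpoints; (iii) the bags containing any fixed vertex form a subtree. All hold, so the decomposition is valid with width 6 − 1 = 5.

Yes; width 5.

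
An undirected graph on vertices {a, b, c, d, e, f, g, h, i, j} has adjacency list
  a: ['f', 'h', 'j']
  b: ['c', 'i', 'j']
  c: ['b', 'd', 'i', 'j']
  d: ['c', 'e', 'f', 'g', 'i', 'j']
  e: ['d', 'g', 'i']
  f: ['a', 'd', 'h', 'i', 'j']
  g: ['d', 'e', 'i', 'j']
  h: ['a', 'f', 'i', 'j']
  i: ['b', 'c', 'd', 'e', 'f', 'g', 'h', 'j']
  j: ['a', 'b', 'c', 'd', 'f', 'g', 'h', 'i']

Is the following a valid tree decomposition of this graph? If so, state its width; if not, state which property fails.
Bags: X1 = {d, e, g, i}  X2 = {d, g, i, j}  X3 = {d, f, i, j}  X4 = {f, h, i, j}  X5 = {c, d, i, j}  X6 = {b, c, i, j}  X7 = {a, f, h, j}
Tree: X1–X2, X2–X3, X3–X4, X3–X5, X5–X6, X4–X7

Yes; width 3.

Checking the three conditions: (i) the bags cover all of {a, b, c, d, e, f, g, h, i, j}; (ii) for each edge, some bag contains both endpoints; (iii) the bags containing any fixed vertex form a subtree. All hold, so the decomposition is valid with width 4 − 1 = 3.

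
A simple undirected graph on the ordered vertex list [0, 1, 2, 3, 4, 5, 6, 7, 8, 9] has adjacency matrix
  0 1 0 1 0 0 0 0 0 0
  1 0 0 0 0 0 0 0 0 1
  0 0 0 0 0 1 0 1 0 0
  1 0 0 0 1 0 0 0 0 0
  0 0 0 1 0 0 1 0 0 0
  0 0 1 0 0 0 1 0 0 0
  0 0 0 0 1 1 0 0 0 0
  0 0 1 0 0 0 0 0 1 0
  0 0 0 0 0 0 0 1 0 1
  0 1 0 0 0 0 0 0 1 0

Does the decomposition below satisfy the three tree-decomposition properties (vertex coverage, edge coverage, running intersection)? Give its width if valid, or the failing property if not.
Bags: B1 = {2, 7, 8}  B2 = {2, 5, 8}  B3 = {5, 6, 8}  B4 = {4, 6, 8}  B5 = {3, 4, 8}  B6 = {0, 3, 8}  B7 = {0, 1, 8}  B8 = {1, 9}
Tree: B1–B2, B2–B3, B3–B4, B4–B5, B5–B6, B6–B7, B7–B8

A tree decomposition must satisfy three properties: every vertex lies in some bag; for every edge, both endpoints lie together in some bag; and for every vertex, the bags containing it form a connected subtree. Here edge (8,9) lies in no bag, so the decomposition is invalid.

No — edge (8,9) lies in no bag.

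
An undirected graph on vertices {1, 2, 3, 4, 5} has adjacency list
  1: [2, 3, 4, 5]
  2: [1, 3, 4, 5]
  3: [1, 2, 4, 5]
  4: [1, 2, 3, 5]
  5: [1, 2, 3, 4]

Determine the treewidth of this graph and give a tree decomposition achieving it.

With just one bag of size 5, the width is 5 − 1 = 4, so tw(G) ≤ 4. On the other hand G contains the 5-clique {1, 2, 3, 4, 5}. A clique must lie in a single bag of any decomposition, so no decomposition can have width below 4. Therefore the treewidth is 4.

Treewidth 4.
Bags: B1 = {1, 2, 3, 4, 5}
Tree: (single bag)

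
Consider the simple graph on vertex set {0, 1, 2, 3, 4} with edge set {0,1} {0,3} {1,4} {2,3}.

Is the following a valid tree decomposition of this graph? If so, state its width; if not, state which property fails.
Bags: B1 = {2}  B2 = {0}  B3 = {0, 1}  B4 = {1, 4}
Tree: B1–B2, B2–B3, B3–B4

A tree decomposition must satisfy three properties: every vertex lies in some bag; for every edge, both endpoints lie together in some bag; and for every vertex, the bags containing it form a connected subtree. Here vertex 3 appears in no bag, so the decomposition is invalid.

No — vertex 3 appears in no bag.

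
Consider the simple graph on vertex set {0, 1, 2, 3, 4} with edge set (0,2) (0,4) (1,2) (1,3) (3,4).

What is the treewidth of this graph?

A width-2 tree decomposition is:
Bags: B1 = {1, 3, 4}  B2 = {1, 2, 4}  B3 = {0, 2, 4}
Tree: B1–B2, B2–B3
Each bag holds 3 vertices, so the decomposition has width 2, which upper-bounds the treewidth. The edges 4–3–1–2–0–4 form a cycle, so G is not a tree and its treewidth is at least 2. Hence tw(G) = 2 exactly.

2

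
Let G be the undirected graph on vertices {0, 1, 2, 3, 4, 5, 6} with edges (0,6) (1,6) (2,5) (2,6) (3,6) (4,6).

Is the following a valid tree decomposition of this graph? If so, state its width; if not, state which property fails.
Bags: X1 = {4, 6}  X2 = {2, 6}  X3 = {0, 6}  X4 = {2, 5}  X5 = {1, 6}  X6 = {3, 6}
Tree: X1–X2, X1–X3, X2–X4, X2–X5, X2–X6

Checking the three conditions: (i) the bags cover all of {0, 1, 2, 3, 4, 5, 6}; (ii) for each edge, some bag contains both endpoints; (iii) the bags containing any fixed vertex form a subtree. All hold, so the decomposition is valid with width 2 − 1 = 1.

Yes; width 1.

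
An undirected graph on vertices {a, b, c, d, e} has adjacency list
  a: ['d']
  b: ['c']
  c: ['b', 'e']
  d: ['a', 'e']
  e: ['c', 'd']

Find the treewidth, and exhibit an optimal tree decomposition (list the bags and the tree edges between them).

Treewidth 1.
One optimal decomposition is:
Bags: B1 = {b, c}  B2 = {c, e}  B3 = {d, e}  B4 = {a, d}
Tree: B1–B2, B2–B3, B3–B4

The largest bag has 2 vertices, giving width 1; this decomposition certifies tw(G) ≤ 1. G has an edge, so its treewidth is at least 1. Combining the bounds, tw(G) = 1.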